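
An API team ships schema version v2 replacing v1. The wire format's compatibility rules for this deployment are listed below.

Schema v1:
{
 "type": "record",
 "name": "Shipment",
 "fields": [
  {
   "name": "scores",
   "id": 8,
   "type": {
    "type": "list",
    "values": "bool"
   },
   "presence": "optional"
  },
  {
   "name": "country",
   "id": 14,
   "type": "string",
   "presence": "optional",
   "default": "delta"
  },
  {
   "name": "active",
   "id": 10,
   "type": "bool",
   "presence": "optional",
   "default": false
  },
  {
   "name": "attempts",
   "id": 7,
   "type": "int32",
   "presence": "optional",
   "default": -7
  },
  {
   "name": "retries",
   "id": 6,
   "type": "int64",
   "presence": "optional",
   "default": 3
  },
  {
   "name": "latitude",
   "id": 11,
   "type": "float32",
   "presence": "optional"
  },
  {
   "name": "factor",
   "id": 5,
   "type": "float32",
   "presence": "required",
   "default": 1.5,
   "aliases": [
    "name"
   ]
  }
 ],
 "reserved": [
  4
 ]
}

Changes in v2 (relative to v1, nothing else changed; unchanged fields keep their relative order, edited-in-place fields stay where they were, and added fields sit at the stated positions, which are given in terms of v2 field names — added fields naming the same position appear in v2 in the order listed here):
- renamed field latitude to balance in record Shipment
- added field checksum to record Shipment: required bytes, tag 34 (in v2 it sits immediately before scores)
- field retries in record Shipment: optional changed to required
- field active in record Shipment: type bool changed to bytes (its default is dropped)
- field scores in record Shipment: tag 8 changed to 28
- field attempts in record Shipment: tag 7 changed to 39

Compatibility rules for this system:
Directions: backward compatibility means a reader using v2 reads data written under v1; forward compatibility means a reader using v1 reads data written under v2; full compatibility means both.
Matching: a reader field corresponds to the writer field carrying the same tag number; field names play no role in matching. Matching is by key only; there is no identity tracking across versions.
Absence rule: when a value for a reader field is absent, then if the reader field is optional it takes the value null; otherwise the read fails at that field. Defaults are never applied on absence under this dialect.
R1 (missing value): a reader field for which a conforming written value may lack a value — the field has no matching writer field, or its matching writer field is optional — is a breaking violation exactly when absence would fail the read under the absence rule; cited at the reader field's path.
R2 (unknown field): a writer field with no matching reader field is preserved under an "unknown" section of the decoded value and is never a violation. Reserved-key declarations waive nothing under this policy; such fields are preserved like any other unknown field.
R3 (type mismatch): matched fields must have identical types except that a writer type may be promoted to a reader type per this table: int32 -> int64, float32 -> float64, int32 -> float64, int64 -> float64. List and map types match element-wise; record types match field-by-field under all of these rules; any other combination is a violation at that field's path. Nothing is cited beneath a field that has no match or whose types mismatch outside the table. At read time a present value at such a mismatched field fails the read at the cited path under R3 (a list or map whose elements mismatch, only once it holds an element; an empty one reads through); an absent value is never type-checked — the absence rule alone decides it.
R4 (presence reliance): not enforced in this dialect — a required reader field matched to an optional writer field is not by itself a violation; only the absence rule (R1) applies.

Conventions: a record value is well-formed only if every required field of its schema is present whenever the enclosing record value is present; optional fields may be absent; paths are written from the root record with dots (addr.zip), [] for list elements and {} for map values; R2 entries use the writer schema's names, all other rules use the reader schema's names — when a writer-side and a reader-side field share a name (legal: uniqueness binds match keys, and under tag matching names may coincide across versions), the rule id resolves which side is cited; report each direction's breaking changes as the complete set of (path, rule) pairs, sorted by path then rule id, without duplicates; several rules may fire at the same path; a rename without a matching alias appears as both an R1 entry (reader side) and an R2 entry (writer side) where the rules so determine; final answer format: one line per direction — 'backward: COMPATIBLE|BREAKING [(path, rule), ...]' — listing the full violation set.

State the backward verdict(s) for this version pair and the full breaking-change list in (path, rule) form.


arrows below run writer -> reader for Shipment
checking backward for Shipment: reader v2 against writer v1:
  checksum: no writer match
  scores: no writer match
  writer optional, string -> string: reader country maps from writer country
  writer optional, bool -> bytes: reader active maps from writer active
  attempts: no writer match
  writer optional, int64 -> int64: reader retries maps from writer retries
  writer optional, float32 -> float32: reader balance maps from writer latitude
  writer required, float32 -> float32: reader factor maps from writer factor
  scores (writer side), unknown to reader
  attempts (writer side), unknown to reader
  breaking: (active, R3)
  breaking: (checksum, R1)
  breaking: (retries, R1)
  => 3 violation(s): backward is BREAKING for Shipment
checking off the Shipment differences that do not matter here:
  renamed field latitude to balance in record Shipment -> triggers nothing under Shipment's printed rules — same verdict
  field scores in record Shipment: tag 8 changed to 28 -> triggers nothing under Shipment's printed rules — same verdict
  field attempts in record Shipment: tag 7 changed to 39 -> triggers nothing under Shipment's printed rules — same verdict

backward: BREAKING [(active, R3), (checksum, R1), (retries, R1)]


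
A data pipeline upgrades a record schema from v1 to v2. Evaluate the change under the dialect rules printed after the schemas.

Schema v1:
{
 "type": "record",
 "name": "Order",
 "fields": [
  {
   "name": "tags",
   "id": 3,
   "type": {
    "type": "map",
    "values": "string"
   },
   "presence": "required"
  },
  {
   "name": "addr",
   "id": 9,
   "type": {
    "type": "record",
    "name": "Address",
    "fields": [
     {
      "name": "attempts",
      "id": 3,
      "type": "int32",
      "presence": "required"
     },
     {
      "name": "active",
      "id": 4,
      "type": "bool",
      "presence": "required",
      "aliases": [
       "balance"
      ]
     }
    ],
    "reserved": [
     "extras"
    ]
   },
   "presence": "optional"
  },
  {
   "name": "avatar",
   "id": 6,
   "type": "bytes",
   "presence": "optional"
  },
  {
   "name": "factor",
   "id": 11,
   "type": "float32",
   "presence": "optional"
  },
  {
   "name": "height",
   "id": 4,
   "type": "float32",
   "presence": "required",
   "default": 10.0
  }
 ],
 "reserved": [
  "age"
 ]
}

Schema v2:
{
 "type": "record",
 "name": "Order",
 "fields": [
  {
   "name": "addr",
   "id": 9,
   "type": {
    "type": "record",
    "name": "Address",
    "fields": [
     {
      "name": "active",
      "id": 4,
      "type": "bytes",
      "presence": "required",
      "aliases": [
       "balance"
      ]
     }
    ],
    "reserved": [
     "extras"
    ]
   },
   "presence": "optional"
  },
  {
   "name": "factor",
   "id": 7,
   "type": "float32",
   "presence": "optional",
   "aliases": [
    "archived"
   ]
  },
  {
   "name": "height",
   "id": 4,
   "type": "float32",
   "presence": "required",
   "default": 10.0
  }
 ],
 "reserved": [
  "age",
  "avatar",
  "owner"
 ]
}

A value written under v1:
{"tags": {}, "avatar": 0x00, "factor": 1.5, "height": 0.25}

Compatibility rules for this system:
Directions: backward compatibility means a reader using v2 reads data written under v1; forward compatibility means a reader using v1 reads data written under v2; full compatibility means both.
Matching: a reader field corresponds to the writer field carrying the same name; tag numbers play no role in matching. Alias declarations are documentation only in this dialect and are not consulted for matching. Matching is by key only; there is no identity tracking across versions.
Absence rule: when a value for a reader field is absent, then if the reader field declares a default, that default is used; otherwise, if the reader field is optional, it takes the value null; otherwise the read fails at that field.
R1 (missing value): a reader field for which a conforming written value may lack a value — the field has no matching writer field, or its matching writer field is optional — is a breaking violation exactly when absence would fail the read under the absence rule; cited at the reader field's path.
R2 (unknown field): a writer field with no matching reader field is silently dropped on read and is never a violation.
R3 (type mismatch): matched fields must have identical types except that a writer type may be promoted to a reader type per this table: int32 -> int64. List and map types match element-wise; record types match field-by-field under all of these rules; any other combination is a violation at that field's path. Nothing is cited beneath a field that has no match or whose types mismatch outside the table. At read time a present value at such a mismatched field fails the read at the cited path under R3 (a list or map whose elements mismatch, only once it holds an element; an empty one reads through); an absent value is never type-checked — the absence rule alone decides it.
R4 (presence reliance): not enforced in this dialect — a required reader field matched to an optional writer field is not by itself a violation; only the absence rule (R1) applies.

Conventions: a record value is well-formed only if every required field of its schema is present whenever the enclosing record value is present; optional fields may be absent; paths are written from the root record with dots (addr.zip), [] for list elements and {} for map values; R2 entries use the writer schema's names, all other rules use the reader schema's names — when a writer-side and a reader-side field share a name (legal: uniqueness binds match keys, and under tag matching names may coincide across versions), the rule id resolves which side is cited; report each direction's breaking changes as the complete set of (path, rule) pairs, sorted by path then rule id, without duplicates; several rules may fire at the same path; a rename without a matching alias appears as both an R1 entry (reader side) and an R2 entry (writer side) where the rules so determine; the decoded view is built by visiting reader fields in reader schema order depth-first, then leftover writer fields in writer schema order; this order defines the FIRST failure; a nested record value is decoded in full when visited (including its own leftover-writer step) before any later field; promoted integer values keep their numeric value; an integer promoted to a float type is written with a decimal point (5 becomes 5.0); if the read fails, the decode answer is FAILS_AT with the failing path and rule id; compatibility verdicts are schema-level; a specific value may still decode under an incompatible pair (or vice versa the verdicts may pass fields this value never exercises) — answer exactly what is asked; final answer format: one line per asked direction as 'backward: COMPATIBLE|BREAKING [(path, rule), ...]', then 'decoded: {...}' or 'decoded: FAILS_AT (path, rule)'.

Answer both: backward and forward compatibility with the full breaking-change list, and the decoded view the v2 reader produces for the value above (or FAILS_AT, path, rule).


arrows below run writer -> reader for Order
backward pass over Order, reader schema v2, writer schema v1:
  addr: paired with writer addr (Address -> Address; writer optional)
  factor: paired with writer factor (float32 -> float32; writer optional)
  height: paired with writer height (float32 -> float32; writer required)
  writer tags: unknown to reader
  writer avatar: unknown to reader
  addr.active: paired with writer addr.active (bool -> bytes; writer required)
  writer addr.attempts: unknown to reader
  R3 fires at addr.active
  => backward verdict for Order: BREAKING, 1 violation(s)
forward pass over Order, reader schema v1, writer schema v2:
  tags: no writer-side match
  addr: paired with writer addr (Address -> Address; writer optional)
  avatar: no writer-side match
  factor: paired with writer factor (float32 -> float32; writer optional)
  height: paired with writer height (float32 -> float32; writer required)
  addr.attempts: no writer-side match
  addr.active: paired with writer addr.active (bytes -> bool; writer required)
  R3 fires at addr.active
  R1 fires at addr.attempts
  R1 fires at tags
  => forward verdict for Order: BREAKING, 3 violation(s)
decode walk for Order under reader schema v2:
  addr := null (not supplied -> null)
  factor := 1.5
  height := 0.25
  writer tags: unmatched, discarded
  writer avatar: unmatched, discarded
  => decoded: {"addr": null, "factor": 1.5, "height": 0.25}

backward: BREAKING [(addr.active, R3)]; forward: BREAKING [(addr.active, R3), (addr.attempts, R1), (tags, R1)]; decoded: {"addr": null, "factor": 1.5, "height": 0.25}


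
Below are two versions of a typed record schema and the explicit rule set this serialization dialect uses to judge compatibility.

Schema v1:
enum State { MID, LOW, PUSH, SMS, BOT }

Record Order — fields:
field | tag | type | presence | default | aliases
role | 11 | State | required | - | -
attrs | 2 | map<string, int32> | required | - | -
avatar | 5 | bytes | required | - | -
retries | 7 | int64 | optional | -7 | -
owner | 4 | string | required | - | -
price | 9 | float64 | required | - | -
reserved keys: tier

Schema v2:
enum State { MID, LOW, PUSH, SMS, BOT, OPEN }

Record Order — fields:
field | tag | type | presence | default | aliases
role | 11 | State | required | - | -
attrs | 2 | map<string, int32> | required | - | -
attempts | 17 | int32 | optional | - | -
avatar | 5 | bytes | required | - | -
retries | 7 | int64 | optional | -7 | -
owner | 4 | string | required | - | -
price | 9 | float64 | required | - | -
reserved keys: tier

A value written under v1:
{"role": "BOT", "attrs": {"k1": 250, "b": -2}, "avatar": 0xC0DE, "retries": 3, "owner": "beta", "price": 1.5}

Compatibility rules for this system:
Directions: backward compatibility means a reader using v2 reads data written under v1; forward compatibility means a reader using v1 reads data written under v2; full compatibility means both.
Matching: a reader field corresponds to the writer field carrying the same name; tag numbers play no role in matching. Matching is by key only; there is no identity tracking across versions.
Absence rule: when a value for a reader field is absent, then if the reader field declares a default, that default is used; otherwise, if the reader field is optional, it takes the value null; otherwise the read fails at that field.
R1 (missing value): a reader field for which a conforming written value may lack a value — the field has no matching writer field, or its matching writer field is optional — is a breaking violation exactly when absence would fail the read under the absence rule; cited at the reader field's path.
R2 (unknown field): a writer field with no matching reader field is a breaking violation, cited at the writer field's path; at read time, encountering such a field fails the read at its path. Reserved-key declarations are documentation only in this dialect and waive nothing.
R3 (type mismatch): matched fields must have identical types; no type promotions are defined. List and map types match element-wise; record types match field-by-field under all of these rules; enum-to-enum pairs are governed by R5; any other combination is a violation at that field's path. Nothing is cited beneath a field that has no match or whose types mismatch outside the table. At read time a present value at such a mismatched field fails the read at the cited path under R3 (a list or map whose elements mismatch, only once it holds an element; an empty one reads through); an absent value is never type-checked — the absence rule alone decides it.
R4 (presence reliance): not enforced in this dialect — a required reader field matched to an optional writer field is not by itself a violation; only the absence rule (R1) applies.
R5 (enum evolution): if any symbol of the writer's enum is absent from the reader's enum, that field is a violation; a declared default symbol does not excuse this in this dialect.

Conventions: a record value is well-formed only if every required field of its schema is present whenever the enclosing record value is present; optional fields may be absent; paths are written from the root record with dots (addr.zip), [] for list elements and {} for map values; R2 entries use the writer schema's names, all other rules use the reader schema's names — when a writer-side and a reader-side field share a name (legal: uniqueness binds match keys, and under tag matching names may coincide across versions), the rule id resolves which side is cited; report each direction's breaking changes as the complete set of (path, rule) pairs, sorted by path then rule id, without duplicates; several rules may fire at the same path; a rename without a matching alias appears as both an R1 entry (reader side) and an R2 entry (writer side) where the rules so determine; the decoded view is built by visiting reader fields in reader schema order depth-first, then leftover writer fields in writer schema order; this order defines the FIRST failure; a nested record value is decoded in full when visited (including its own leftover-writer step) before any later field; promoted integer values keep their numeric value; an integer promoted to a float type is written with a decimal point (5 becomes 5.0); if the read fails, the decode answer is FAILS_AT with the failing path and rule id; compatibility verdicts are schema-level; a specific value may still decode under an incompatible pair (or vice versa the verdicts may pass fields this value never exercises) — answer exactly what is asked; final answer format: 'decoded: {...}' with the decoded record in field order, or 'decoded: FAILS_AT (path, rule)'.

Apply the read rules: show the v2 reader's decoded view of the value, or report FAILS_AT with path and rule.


decoded: {"role": "BOT", "attrs": {"k1": 250, "b": -2}, "attempts": null, "avatar": 0xC0DE, "retries": 3, "owner": "beta", "price": 1.5}

in Order below, arrows point writer -> reader
decode (reader v2):
  role := "BOT"
  attrs := {"k1": 250, "b": -2}
  attempts := null (not supplied -> null)
  avatar := 0xC0DE
  retries := 3
  owner := "beta"
  price := 1.5
  => decoded: {"role": "BOT", "attrs": {"k1": 250, "b": -2}, "attempts": null, "avatar": 0xC0DE, "retries": 3, "owner": "beta", "price": 1.5}
checking off the Order differences that do not matter here:
  enum State (field role in record Order): symbol OPEN added -> matters for Order compatibility verdicts, not for this value's decode


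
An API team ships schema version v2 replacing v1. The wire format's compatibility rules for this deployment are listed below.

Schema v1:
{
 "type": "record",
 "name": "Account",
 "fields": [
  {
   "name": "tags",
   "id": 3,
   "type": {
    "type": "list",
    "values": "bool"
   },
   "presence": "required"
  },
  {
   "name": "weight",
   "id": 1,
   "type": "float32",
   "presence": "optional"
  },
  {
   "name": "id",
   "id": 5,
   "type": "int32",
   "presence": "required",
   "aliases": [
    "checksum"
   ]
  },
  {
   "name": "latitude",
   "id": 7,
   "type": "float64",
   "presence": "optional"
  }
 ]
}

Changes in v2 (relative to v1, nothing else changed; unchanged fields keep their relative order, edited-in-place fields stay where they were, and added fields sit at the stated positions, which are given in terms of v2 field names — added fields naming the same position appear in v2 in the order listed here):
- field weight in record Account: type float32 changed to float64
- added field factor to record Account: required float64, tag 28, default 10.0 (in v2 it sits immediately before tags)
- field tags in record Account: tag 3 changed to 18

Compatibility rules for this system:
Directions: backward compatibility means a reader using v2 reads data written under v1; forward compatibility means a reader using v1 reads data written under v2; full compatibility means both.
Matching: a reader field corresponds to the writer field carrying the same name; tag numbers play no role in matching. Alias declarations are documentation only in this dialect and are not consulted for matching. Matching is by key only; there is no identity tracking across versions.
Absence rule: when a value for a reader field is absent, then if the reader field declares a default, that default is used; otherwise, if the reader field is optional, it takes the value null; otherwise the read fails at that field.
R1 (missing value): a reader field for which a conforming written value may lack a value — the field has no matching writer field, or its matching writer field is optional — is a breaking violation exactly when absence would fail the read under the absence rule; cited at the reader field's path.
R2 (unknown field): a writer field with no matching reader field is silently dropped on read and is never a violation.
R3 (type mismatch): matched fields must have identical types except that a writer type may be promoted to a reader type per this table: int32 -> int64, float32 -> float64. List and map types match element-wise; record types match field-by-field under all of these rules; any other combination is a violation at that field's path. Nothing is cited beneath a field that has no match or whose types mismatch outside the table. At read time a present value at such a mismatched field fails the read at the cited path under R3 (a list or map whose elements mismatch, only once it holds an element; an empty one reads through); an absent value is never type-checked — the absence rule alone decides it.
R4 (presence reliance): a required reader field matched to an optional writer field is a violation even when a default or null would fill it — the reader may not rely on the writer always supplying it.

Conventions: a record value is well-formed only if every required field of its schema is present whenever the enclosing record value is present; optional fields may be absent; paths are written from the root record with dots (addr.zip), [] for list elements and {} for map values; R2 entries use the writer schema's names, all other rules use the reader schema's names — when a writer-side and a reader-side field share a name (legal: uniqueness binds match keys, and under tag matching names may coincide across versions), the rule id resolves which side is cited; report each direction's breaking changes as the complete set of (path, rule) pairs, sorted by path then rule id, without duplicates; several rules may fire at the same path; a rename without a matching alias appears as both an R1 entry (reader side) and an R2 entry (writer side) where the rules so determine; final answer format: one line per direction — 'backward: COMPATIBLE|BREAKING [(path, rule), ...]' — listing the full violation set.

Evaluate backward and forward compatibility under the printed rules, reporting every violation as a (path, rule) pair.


backward: COMPATIBLE []; forward: BREAKING [(weight, R3)]

each type pair in Account: writer, then reader
backward pass over Account, reader schema v2, writer schema v1:
  factor has no writer counterpart
  tags <- tags (list<bool> -> list<bool>, writer required)
  weight <- weight (float32 -> float64, writer optional)
  id <- id (int32 -> int32, writer required)
  latitude <- latitude (float64 -> float64, writer optional)
  nothing fires on Account: backward is COMPATIBLE
forward pass over Account, reader schema v1, writer schema v2:
  tags <- tags (list<bool> -> list<bool>, writer required)
  weight <- weight (float64 -> float32, writer optional)
  id <- id (int32 -> int32, writer required)
  latitude <- latitude (float64 -> float64, writer optional)
  factor (writer side), unknown to reader
  breaking: (weight, R3)
  forward on Account therefore BREAKING (1)


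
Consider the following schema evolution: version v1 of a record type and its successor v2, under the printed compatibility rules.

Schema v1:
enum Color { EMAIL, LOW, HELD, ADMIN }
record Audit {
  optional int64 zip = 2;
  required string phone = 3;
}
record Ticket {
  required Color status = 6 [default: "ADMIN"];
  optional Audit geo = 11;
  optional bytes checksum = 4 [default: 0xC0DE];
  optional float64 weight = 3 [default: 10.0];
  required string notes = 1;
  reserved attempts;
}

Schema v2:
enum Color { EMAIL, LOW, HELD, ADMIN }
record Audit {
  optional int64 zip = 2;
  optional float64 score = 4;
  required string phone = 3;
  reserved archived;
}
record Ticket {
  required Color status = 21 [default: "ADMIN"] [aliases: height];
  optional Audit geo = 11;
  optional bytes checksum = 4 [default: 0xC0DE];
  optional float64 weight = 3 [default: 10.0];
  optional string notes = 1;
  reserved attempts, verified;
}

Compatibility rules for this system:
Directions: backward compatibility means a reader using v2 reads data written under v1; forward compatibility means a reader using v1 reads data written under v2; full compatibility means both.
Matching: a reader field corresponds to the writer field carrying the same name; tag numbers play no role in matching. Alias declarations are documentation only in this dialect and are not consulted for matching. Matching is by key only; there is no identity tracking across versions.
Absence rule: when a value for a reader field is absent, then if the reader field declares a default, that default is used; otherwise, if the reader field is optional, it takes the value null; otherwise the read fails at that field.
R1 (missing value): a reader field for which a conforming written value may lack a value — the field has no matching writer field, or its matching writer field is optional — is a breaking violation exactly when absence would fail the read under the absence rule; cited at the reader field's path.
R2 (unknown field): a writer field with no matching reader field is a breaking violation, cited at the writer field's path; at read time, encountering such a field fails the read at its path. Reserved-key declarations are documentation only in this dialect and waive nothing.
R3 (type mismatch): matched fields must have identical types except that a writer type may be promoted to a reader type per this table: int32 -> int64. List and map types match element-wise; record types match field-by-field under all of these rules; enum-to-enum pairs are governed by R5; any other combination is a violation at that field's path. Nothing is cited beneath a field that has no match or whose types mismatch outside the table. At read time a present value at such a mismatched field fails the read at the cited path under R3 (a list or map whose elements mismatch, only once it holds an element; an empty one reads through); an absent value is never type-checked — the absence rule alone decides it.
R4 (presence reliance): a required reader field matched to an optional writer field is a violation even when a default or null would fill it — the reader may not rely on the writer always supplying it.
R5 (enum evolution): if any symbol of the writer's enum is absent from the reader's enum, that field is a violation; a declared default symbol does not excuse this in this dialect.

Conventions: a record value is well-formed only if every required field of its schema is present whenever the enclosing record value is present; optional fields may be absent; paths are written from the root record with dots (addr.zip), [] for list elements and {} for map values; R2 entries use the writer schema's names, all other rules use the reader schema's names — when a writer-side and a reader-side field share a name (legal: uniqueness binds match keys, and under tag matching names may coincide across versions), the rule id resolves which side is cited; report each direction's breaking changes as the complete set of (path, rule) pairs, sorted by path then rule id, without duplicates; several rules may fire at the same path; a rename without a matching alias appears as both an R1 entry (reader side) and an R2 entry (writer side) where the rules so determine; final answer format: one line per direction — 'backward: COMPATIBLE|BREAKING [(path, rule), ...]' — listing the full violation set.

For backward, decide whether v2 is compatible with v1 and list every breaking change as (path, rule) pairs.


backward: COMPATIBLE []

each type pair in Ticket: writer, then reader
backward pass over Ticket, reader schema v2, writer schema v1:
  Color -> Color, writer required: status aligns to status
  Audit -> Audit, writer optional: geo aligns to geo
  bytes -> bytes, writer optional: checksum aligns to checksum
  float64 -> float64, writer optional: weight aligns to weight
  string -> string, writer required: notes aligns to notes
  int64 -> int64, writer optional: geo.zip aligns to geo.zip
  no writer field matches reader geo.score
  string -> string, writer required: geo.phone aligns to geo.phone
  => backward: COMPATIBLE
ruling out the remaining Ticket differences:
  field status in record Ticket: tag 6 changed to 21 -> triggers nothing under Ticket's printed rules — same verdict
  added field score to record Audit: optional float64, tag 4 (in v2 it sits immediately before phone) -> matters only for Ticket's forward compatibility — outside the asked direction
  field notes in record Ticket: required changed to optional -> matters only for Ticket's forward compatibility — outside the asked direction


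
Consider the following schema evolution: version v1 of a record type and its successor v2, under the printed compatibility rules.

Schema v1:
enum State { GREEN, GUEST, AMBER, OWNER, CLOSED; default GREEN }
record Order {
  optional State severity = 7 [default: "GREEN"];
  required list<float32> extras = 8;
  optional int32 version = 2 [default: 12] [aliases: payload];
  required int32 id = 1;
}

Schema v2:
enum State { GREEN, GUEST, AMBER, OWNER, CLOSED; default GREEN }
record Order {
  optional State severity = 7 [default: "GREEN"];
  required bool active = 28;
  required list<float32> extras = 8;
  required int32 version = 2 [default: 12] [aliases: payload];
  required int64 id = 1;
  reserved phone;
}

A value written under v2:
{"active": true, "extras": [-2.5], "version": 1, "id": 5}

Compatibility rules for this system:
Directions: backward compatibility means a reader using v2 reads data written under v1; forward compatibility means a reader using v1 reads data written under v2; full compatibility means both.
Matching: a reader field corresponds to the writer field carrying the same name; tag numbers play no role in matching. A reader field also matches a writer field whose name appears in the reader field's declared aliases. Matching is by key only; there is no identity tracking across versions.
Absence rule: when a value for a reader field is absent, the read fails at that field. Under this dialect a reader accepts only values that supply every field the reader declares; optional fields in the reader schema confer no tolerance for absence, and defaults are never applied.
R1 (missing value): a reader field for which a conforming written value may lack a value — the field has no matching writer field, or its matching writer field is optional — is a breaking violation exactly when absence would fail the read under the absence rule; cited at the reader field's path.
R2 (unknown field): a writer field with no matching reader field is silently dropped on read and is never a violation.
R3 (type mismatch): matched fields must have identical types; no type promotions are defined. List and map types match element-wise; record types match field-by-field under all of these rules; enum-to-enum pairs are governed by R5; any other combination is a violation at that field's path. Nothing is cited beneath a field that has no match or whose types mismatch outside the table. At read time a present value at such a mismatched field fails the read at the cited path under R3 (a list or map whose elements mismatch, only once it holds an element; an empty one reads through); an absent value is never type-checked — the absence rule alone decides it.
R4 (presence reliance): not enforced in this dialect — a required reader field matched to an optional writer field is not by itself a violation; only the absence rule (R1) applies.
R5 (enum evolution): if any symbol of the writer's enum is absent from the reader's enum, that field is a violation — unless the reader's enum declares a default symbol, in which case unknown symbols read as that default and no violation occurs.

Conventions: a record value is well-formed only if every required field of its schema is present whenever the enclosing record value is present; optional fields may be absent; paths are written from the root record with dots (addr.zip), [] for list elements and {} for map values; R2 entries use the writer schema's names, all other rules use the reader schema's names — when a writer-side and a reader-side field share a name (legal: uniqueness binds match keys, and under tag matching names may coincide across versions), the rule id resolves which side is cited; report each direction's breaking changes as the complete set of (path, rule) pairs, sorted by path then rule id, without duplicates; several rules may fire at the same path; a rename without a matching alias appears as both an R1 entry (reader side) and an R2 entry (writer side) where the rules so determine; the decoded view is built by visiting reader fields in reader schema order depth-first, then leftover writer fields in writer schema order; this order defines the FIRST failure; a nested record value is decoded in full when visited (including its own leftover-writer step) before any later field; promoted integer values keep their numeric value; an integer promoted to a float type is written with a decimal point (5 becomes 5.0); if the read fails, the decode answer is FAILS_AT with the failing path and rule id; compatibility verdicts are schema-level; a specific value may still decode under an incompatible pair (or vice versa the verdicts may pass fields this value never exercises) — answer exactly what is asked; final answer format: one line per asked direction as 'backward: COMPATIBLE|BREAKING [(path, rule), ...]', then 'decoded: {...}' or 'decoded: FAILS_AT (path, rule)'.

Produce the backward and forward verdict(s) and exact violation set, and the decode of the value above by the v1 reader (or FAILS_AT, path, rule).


backward: BREAKING [(active, R1), (id, R3), (severity, R1), (version, R1)]; forward: BREAKING [(id, R3), (severity, R1)]; decoded: FAILS_AT (severity, R1)

each type pair in Order: writer, then reader
backward analysis of Order with v2 as reader and v1 as writer:
  severity <- severity (State -> State, writer optional)
  active: no writer-side match
  extras <- extras (list<float32> -> list<float32>, writer required)
  version <- version (int32 -> int32, writer optional)
  id <- id (int32 -> int64, writer required)
  R1 fires at active
  R3 fires at id
  R1 fires at severity
  R1 fires at version
  => backward verdict for Order: BREAKING, 4 violation(s)
forward analysis of Order with v1 as reader and v2 as writer:
  severity <- severity (State -> State, writer optional)
  extras <- extras (list<float32> -> list<float32>, writer required)
  version <- version (int32 -> int32, writer required)
  id <- id (int64 -> int32, writer required)
  writer field active has no reader counterpart
  R3 fires at id
  R1 fires at severity
  => forward verdict for Order: BREAKING, 2 violation(s)
decode (reader v1):
  read fails at severity under R1 (no fill)
  => FAILS_AT (severity, R1)


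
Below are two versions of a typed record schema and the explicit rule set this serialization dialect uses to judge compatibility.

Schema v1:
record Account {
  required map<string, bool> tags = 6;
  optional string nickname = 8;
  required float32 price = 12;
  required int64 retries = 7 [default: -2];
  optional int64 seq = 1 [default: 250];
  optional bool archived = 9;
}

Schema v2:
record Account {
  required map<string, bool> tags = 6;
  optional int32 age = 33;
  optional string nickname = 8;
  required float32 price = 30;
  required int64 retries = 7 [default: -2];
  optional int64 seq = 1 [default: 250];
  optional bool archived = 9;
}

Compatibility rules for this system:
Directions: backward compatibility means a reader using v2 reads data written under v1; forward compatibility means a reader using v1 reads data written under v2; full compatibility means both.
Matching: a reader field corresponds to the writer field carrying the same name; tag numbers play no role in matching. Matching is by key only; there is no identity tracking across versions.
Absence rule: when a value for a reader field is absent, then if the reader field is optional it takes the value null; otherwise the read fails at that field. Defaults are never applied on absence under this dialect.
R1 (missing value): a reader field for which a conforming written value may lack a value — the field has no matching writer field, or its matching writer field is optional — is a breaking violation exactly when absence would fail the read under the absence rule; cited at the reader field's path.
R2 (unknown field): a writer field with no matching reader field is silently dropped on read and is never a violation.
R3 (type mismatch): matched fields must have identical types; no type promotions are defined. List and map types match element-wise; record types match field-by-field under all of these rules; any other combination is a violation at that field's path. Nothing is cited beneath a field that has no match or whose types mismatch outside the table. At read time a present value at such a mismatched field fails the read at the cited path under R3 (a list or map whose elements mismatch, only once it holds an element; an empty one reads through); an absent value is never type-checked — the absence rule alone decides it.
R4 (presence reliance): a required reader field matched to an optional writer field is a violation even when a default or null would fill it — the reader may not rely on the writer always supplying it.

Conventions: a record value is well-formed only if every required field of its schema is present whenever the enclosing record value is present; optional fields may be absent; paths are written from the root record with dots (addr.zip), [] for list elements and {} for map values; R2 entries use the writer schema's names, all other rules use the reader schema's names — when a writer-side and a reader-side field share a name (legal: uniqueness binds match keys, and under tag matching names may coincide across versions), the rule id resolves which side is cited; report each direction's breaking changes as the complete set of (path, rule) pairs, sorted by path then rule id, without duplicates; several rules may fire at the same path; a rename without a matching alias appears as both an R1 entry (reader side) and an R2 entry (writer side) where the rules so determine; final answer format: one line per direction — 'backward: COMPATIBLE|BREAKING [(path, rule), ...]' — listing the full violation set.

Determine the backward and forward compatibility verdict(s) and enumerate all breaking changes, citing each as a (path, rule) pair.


the writer's type comes first in each Account pair
checking backward for Account: reader v2 against writer v1:
  tags <- tags (map<string, bool> -> map<string, bool>, writer required)
  age has no writer counterpart
  nickname <- nickname (string -> string, writer optional)
  price <- price (float32 -> float32, writer required)
  retries <- retries (int64 -> int64, writer required)
  seq <- seq (int64 -> int64, writer optional)
  archived <- archived (bool -> bool, writer optional)
  nothing fires on Account: backward is COMPATIBLE
checking forward for Account: reader v1 against writer v2:
  tags <- tags (map<string, bool> -> map<string, bool>, writer required)
  nickname <- nickname (string -> string, writer optional)
  price <- price (float32 -> float32, writer required)
  retries <- retries (int64 -> int64, writer required)
  seq <- seq (int64 -> int64, writer optional)
  archived <- archived (bool -> bool, writer optional)
  leftover writer field: age
  nothing fires on Account: forward is COMPATIBLE

backward: COMPATIBLE []; forward: COMPATIBLE []
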